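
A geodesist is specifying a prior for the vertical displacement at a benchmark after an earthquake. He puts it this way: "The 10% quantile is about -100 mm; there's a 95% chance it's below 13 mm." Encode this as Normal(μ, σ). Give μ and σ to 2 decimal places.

μ = -50.51, σ = 38.61

For Normal(μ,σ), the p-quantile is μ + z_p·σ. Here z_{0.1} = -1.282, z_{0.95} = 1.645.
So -100 = μ − 1.282σ and 13 = μ + 1.645σ.
Subtracting: σ = (13 − -100)/(1.645 − (-1.282)) = 38.61.
Then μ = -100 − (-1.282)·38.61 = -50.51.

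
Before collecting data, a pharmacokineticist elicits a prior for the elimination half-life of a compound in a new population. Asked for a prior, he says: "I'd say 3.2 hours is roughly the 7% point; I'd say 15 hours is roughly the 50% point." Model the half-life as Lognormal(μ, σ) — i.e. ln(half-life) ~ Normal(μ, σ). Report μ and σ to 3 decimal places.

If T ~ Lognormal(μ,σ) then ln T ~ Normal(μ,σ), so the p-quantile of ln T is μ + z_p·σ.
ln(3.2) = 1.163 and ln(15) = 2.708; z_{0.07} = -1.476, z_{0.5} = 0.
σ = (2.708 − 1.163)/(0 − (-1.476)) = 1.047.
μ = 1.163 − (-1.476)·1.047 = 2.708.

μ ≈ 2.708, σ ≈ 1.047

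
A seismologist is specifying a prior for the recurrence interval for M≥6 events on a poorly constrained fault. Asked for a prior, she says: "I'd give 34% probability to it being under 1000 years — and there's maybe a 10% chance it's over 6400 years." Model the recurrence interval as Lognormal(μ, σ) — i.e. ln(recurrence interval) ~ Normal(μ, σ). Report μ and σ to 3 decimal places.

μ ≈ 7.360, σ ≈ 1.096

If T ~ Lognormal(μ,σ) then ln T ~ Normal(μ,σ), so the p-quantile of ln T is μ + z_p·σ.
ln(1000) = 6.908 and ln(6400) = 8.764; z_{0.34} = -0.4125, z_{0.9} = 1.282.
σ = (8.764 − 6.908)/(1.282 − (-0.4125)) = 1.096.
μ = 6.908 − (-0.4125)·1.096 = 7.360.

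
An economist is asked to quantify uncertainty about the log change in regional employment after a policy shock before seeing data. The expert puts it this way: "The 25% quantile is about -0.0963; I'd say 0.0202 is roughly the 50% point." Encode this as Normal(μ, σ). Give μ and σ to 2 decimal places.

μ = 0.02, σ = 0.17

The p-quantile of Normal(μ,σ) is μ + z_p·σ, with z_{0.25} = -0.6745 and z_{0.5} = 0.
Eliminate σ: μ = (z₂·x₁ − z₁·x₂)/(z₂ − z₁) = (0·-0.0963 − (-0.6745)·0.0202)/0.6745 = 0.02.
Then σ = (x₂ − x₁)/(z₂ − z₁) = (0.0202 − -0.0963)/0.6745 = 0.17.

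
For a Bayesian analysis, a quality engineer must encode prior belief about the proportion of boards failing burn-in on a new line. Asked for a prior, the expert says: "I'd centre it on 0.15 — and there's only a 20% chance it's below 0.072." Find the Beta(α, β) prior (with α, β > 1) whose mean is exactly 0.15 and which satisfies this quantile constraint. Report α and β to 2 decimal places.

α ≈ 2.26, β ≈ 12.82

With mean 0.15 fixed, write α = 0.15s, β = 0.85s where s = α+β.
Need P(θ < 0.072) = 0.2 under Beta(0.15s, 0.85s). Normal approximation: (q−m)/√(m(1−m)/s) ≈ z_{0.2} = -0.842, so s ≈ 0.15·0.85·(-0.842)²/(0.072−0.15)² = 14.8.
At s = 14.8: P(θ<0.072) ≈ 0.203. Adjusting to match 0.2 gives s ≈ 15.08.
So α = 0.15·15.08 ≈ 2.26, β = 0.85·15.08 ≈ 12.82.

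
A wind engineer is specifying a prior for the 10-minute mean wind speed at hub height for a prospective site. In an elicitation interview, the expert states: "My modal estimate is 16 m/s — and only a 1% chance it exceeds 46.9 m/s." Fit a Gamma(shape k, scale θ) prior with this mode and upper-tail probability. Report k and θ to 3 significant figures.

Gamma(k,θ) with k>1 has mode (k−1)θ, so θ = 16/(k−1).
Need P(X < 46.9) = 0.99 with θ tied to k this way. Start at k = 2, θ = 16: P(X<46.9) ≈ 0.790.
Too low — raise k to concentrate. Iterating converges to k ≈ 4.91.
Then θ = 16/(4.91−1) ≈ 4.09.

k ≈ 4.91, θ ≈ 4.09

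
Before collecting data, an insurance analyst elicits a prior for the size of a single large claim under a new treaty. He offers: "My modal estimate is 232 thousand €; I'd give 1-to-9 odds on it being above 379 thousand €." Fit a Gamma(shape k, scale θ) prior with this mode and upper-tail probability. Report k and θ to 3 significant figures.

Gamma(k,θ) with k>1 has mode (k−1)θ, so θ = 232/(k−1).
Need P(X < 379) = 0.9 with θ tied to k this way. Start at k = 2, θ = 232: P(X<379) ≈ 0.486.
Too low — raise k to concentrate. Iterating converges to k ≈ 8.82.
Then θ = 232/(8.82−1) ≈ 29.7.

k ≈ 8.82, θ ≈ 29.7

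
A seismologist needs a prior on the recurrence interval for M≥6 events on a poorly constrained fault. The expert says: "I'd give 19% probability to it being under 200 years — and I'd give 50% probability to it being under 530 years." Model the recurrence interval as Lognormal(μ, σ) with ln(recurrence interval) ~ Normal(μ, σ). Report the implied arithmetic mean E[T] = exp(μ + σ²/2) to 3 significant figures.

If T ~ Lognormal(μ,σ) then ln T ~ Normal(μ,σ), so the p-quantile of ln T is μ + z_p·σ.
ln(200) = 5.298 and ln(530) = 6.273; z_{0.19} = -0.8779, z_{0.5} = 0.
σ = (6.273 − 5.298)/(0 − (-0.8779)) = 1.110.
μ = 5.298 − (-0.8779)·1.110 = 6.273.
E[T] = exp(μ + σ²/2) = exp(6.273 + 0.6162) = 981 years.

E[T] ≈ 981 years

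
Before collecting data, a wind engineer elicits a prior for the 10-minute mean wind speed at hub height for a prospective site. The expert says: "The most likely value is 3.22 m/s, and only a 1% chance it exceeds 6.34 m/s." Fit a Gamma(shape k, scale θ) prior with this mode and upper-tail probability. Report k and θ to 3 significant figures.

k ≈ 11.7, θ ≈ 0.3

Gamma(k,θ) with k>1 has mode (k−1)θ, so θ = 3.22/(k−1).
Need P(X < 6.34) = 0.99 with θ tied to k this way. Start at k = 2, θ = 3.22: P(X<6.34) ≈ 0.586.
Too low — raise k to concentrate. Iterating converges to k ≈ 11.7.
Then θ = 3.22/(11.7−1) ≈ 0.3.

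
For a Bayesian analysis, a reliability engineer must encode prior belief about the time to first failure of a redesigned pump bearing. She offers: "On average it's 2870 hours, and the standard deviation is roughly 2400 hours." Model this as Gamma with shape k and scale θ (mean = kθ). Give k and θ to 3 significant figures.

For Gamma(k, scale θ): mean = kθ, variance = kθ², so CV = 1/√k.
CV = SD/mean = 2400/2870 = 0.8362, hence k = 1/CV² = 1.43.
Then θ = mean/k = 2870/1.43 = 2010.

k ≈ 1.43, θ ≈ 2010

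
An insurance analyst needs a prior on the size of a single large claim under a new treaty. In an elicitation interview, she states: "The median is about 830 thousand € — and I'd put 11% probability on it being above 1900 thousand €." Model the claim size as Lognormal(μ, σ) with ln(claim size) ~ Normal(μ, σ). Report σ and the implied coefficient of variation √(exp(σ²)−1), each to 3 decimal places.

If T ~ Lognormal(μ,σ) then ln T ~ Normal(μ,σ), so the p-quantile of ln T is μ + z_p·σ.
ln(830) = 6.721 and ln(1900) = 7.55; z_{0.5} = 0, z_{0.89} = 1.227.
σ = (7.55 − 6.721)/(1.227 − (0)) = 0.675.
μ = 6.721 − (0)·0.675 = 6.721.
CV = √(exp(σ²)−1) = √(exp(0.4559)−1) = 0.760.

σ ≈ 0.675, CV ≈ 0.760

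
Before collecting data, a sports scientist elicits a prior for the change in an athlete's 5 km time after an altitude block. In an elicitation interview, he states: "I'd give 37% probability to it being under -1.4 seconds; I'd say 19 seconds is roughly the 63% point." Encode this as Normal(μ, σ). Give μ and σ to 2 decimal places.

μ = 8.80, σ = 30.74

For Normal(μ,σ), the p-quantile is μ + z_p·σ. Here z_{0.37} = -0.3319, z_{0.63} = 0.3319.
So -1.4 = μ − 0.3319σ and 19 = μ + 0.3319σ.
Subtracting: σ = (19 − -1.4)/(0.3319 − (-0.3319)) = 30.74.
Then μ = -1.4 − (-0.3319)·30.74 = 8.80.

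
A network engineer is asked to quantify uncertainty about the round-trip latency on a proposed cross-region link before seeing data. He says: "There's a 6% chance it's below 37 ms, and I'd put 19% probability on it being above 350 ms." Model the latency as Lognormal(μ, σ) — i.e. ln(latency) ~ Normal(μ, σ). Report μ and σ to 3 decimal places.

μ ≈ 5.047, σ ≈ 0.924

If T ~ Lognormal(μ,σ) then ln T ~ Normal(μ,σ), so the p-quantile of ln T is μ + z_p·σ.
ln(37) = 3.611 and ln(350) = 5.858; z_{0.06} = -1.555, z_{0.81} = 0.8779.
σ = (5.858 − 3.611)/(0.8779 − (-1.555)) = 0.924.
μ = 3.611 − (-1.555)·0.924 = 5.047.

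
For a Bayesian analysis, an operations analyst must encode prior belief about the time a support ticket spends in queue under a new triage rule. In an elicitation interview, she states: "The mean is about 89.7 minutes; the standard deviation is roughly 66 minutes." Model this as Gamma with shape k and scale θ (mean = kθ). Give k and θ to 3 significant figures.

k ≈ 1.85, θ ≈ 48.6

For Gamma(k, scale θ): mean = kθ, variance = kθ², so CV = 1/√k.
CV = SD/mean = 66/89.7 = 0.7358, hence k = 1/CV² = 1.85.
Then θ = mean/k = 89.7/1.85 = 48.6.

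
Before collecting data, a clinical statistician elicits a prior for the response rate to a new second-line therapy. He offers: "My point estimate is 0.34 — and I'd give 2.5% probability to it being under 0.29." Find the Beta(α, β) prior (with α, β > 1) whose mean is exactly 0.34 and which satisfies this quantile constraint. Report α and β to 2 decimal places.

α ≈ 112.54, β ≈ 218.47

With mean 0.34 fixed, write α = 0.34s, β = 0.66s where s = α+β.
Need P(θ < 0.29) = 0.025 under Beta(0.34s, 0.66s). Normal approximation: (q−m)/√(m(1−m)/s) ≈ z_{0.025} = -1.96, so s ≈ 0.34·0.66·(-1.96)²/(0.29−0.34)² = 344.8.
At s = 344.8: P(θ<0.29) ≈ 0.023. Adjusting to match 0.025 gives s ≈ 331.01.
So α = 0.34·331.01 ≈ 112.54, β = 0.66·331.01 ≈ 218.47.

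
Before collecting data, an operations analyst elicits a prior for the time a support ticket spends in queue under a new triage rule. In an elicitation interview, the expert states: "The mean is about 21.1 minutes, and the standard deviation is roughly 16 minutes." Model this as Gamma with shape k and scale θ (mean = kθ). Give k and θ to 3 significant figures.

For Gamma(k, scale θ): mean = kθ, variance = kθ², so CV = 1/√k.
CV = SD/mean = 16/21.1 = 0.7583, hence k = 1/CV² = 1.74.
Then θ = mean/k = 21.1/1.74 = 12.1.

k ≈ 1.74, θ ≈ 12.1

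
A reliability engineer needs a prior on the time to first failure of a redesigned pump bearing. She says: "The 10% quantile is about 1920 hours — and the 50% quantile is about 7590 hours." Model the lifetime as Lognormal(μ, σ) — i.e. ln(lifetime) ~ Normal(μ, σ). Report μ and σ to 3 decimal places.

If T ~ Lognormal(μ,σ) then ln T ~ Normal(μ,σ), so the p-quantile of ln T is μ + z_p·σ.
ln(1920) = 7.56 and ln(7590) = 8.935; z_{0.1} = -1.282, z_{0.5} = 0.
σ = (8.935 − 7.56)/(0 − (-1.282)) = 1.073.
μ = 7.56 − (-1.282)·1.073 = 8.935.

μ ≈ 8.935, σ ≈ 1.073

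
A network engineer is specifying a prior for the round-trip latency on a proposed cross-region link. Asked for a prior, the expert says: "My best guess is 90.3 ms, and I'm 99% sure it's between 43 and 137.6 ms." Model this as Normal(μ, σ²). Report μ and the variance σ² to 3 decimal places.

A symmetric 99% interval runs μ ± z·σ with z = 2.576.
Half-width = 47.3, so σ = 47.3/2.576 = 18.3630 and σ² = 337.200.
μ is the stated best guess, 90.300.

μ = 90.300, σ² = 337.200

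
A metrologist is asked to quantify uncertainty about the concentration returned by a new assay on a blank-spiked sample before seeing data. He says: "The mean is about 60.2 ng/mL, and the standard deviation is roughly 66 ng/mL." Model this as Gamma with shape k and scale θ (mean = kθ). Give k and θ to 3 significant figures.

k ≈ 0.832, θ ≈ 72.4

For Gamma(k, scale θ): mean = kθ, variance = kθ², so CV = 1/√k.
CV = SD/mean = 66/60.2 = 1.096, hence k = 1/CV² = 0.832.
Then θ = mean/k = 60.2/0.832 = 72.4.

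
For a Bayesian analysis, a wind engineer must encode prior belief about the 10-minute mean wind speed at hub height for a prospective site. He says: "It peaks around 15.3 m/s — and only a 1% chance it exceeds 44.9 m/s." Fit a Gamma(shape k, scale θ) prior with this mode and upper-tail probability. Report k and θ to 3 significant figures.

Gamma(k,θ) with k>1 has mode (k−1)θ, so θ = 15.3/(k−1).
Need P(X < 44.9) = 0.99 with θ tied to k this way. Start at k = 2, θ = 15.3: P(X<44.9) ≈ 0.791.
Too low — raise k to concentrate. Iterating converges to k ≈ 4.9.
Then θ = 15.3/(4.9−1) ≈ 3.92.

k ≈ 4.9, θ ≈ 3.92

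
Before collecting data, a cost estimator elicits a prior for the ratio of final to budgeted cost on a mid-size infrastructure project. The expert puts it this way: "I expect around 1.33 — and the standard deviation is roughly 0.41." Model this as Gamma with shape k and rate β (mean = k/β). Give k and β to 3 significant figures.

For Gamma(k, rate β): mean = k/β, variance = k/β², so CV = 1/√k.
CV = SD/mean = 0.41/1.33 = 0.3083, hence k = 1/CV² = 10.5.
Then β = k/mean = 10.5/1.33 = 7.91.

k ≈ 10.5, β ≈ 7.91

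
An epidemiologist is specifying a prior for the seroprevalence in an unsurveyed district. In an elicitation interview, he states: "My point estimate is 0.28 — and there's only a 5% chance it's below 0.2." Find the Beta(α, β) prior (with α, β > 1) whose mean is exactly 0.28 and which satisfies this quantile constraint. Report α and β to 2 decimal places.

α ≈ 21.73, β ≈ 55.89

With mean 0.28 fixed, write α = 0.28s, β = 0.72s where s = α+β.
Need P(θ < 0.2) = 0.05 under Beta(0.28s, 0.72s). Normal approximation: (q−m)/√(m(1−m)/s) ≈ z_{0.05} = -1.64, so s ≈ 0.28·0.72·(-1.64)²/(0.2−0.28)² = 85.2.
At s = 85.2: P(θ<0.2) ≈ 0.042. Adjusting to match 0.05 gives s ≈ 77.62.
So α = 0.28·77.62 ≈ 21.73, β = 0.72·77.62 ≈ 55.89.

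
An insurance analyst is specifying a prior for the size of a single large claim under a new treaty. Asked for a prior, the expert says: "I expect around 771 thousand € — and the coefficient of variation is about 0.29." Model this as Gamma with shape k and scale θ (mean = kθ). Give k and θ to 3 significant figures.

For Gamma(k, scale θ): mean = kθ, variance = kθ², so CV = 1/√k.
CV = 0.29, hence k = 1/CV² = 11.9.
Then θ = mean/k = 771/11.9 = 64.8.

k ≈ 11.9, θ ≈ 64.8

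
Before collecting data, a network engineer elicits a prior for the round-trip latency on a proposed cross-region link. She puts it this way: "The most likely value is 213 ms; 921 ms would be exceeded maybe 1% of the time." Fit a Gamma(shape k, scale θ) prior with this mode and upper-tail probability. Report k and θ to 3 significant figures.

k ≈ 2.91, θ ≈ 112

Gamma(k,θ) with k>1 has mode (k−1)θ, so θ = 213/(k−1).
Need P(X < 921) = 0.99 with θ tied to k this way. Start at k = 2, θ = 213: P(X<921) ≈ 0.929.
Too low — raise k to concentrate. Iterating converges to k ≈ 2.91.
Then θ = 213/(2.91−1) ≈ 112.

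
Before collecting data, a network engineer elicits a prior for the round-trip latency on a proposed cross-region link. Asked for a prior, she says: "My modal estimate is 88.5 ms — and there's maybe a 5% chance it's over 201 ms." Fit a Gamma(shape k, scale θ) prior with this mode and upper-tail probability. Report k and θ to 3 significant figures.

Gamma(k,θ) with k>1 has mode (k−1)θ, so θ = 88.5/(k−1).
Need P(X < 201) = 0.95 with θ tied to k this way. Start at k = 2, θ = 88.5: P(X<201) ≈ 0.662.
Too low — raise k to concentrate. Iterating converges to k ≈ 5.08.
Then θ = 88.5/(5.08−1) ≈ 21.7.

k ≈ 5.08, θ ≈ 21.7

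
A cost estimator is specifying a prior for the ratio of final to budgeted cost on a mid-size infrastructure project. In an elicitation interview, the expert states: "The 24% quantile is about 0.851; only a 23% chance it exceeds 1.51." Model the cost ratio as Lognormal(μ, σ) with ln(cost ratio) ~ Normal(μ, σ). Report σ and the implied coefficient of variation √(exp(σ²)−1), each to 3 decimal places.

σ ≈ 0.397, CV ≈ 0.413

If T ~ Lognormal(μ,σ) then ln T ~ Normal(μ,σ), so the p-quantile of ln T is μ + z_p·σ.
ln(0.851) = -0.1613 and ln(1.51) = 0.4121; z_{0.24} = -0.7063, z_{0.77} = 0.7388.
σ = (0.4121 − -0.1613)/(0.7388 − (-0.7063)) = 0.397.
μ = -0.1613 − (-0.7063)·0.397 = 0.119.
CV = √(exp(σ²)−1) = √(exp(0.1575)−1) = 0.413.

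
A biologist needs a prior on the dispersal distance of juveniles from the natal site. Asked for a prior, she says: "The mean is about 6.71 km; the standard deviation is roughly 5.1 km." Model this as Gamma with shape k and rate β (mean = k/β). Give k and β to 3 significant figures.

k ≈ 1.73, β ≈ 0.258

For Gamma(k, rate β): mean = k/β, variance = k/β², so CV = 1/√k.
CV = SD/mean = 5.1/6.71 = 0.7601, hence k = 1/CV² = 1.73.
Then β = k/mean = 1.73/6.71 = 0.258.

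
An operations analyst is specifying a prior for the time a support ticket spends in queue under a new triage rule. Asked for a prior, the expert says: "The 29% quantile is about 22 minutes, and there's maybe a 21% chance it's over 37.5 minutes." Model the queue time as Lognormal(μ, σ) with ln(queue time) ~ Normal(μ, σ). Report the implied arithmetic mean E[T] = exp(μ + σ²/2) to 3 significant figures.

If T ~ Lognormal(μ,σ) then ln T ~ Normal(μ,σ), so the p-quantile of ln T is μ + z_p·σ.
ln(22) = 3.091 and ln(37.5) = 3.624; z_{0.29} = -0.5534, z_{0.79} = 0.8064.
σ = (3.624 − 3.091)/(0.8064 − (-0.5534)) = 0.392.
μ = 3.091 − (-0.5534)·0.392 = 3.308.
E[T] = exp(μ + σ²/2) = exp(3.308 + 0.0769) = 29.5 minutes.

E[T] ≈ 29.5 minutes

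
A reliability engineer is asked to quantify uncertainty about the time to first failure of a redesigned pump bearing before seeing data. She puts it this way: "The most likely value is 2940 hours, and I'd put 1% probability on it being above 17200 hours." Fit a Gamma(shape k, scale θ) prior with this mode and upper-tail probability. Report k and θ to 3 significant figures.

k ≈ 2.2, θ ≈ 2460

Gamma(k,θ) with k>1 has mode (k−1)θ, so θ = 2940/(k−1).
Need P(X < 17200) = 0.99 with θ tied to k this way. Start at k = 2, θ = 2940: P(X<17200) ≈ 0.980.
Too low — raise k to concentrate. Iterating converges to k ≈ 2.2.
Then θ = 2940/(2.2−1) ≈ 2460.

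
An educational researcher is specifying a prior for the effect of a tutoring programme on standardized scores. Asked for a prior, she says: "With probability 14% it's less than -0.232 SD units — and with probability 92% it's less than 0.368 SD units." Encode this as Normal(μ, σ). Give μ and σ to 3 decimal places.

The p-quantile of Normal(μ,σ) is μ + z_p·σ, with z_{0.14} = -1.08 and z_{0.92} = 1.405.
Eliminate σ: μ = (z₂·x₁ − z₁·x₂)/(z₂ − z₁) = (1.405·-0.232 − (-1.08)·0.368)/2.485 = 0.029.
Then σ = (x₂ − x₁)/(z₂ − z₁) = (0.368 − -0.232)/2.485 = 0.241.

μ = 0.029, σ = 0.241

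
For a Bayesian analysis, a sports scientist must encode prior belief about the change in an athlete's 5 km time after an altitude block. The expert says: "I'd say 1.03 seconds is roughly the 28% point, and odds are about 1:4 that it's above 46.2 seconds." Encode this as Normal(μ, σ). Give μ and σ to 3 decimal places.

The p-quantile of Normal(μ,σ) is μ + z_p·σ, with z_{0.28} = -0.5828 and z_{0.8} = 0.8416.
Eliminate σ: μ = (z₂·x₁ − z₁·x₂)/(z₂ − z₁) = (0.8416·1.03 − (-0.5828)·46.2)/1.424 = 19.512.
Then σ = (x₂ − x₁)/(z₂ − z₁) = (46.2 − 1.03)/1.424 = 31.710.

μ = 19.512, σ = 31.710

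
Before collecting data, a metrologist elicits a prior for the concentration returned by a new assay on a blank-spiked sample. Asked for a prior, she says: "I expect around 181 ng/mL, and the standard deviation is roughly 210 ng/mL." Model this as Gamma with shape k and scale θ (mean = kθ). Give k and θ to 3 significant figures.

For Gamma(k, scale θ): mean = kθ, variance = kθ², so CV = 1/√k.
CV = SD/mean = 210/181 = 1.16, hence k = 1/CV² = 0.743.
Then θ = mean/k = 181/0.743 = 244.

k ≈ 0.743, θ ≈ 244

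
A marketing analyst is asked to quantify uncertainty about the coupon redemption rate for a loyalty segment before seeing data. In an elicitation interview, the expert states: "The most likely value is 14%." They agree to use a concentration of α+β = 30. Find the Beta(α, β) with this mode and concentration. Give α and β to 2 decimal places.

For α,β > 1 the Beta mode is (α−1)/(α+β−2). With α+β = 30, the mode is (α−1)/28.
Set (α−1)/28 = 0.14 → α = 1 + 0.14·28 = 4.92.
β = 30 − α = 25.08.

α = 4.92, β = 25.08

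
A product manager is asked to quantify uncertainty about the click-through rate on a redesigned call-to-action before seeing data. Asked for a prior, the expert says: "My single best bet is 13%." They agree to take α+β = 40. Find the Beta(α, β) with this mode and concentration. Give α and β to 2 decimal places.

α = 5.94, β = 34.06

For α,β > 1 the Beta mode is (α−1)/(α+β−2). With α+β = 40, the mode is (α−1)/38.
Set (α−1)/38 = 0.13 → α = 1 + 0.13·38 = 5.94.
β = 40 − α = 34.06.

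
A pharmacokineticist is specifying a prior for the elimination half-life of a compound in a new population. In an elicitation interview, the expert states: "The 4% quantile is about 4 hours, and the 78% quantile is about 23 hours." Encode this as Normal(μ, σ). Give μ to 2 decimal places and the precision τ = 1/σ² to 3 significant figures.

The p-quantile of Normal(μ,σ) is μ + z_p·σ, with z_{0.04} = -1.751 and z_{0.78} = 0.7722.
Eliminate σ: μ = (z₂·x₁ − z₁·x₂)/(z₂ − z₁) = (0.7722·4 − (-1.751)·23)/2.523 = 17.18.
Then σ = (x₂ − x₁)/(z₂ − z₁) = (23 − 4)/2.523 = 7.53.
Precision τ = 1/σ² = 1/7.531² = 0.0176.

μ = 17.18, τ = 0.0176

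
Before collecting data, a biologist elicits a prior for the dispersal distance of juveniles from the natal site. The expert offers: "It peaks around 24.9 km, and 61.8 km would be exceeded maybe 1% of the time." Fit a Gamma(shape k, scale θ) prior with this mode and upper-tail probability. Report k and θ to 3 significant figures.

Gamma(k,θ) with k>1 has mode (k−1)θ, so θ = 24.9/(k−1).
Need P(X < 61.8) = 0.99 with θ tied to k this way. Start at k = 2, θ = 24.9: P(X<61.8) ≈ 0.709.
Too low — raise k to concentrate. Iterating converges to k ≈ 6.69.
Then θ = 24.9/(6.69−1) ≈ 4.38.

k ≈ 6.69, θ ≈ 4.38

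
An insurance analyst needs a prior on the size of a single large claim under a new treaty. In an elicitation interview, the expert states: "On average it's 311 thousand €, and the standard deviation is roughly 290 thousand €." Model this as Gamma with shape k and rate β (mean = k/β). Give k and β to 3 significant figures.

k ≈ 1.15, β ≈ 0.0037

For Gamma(k, rate β): mean = k/β, variance = k/β², so CV = 1/√k.
CV = SD/mean = 290/311 = 0.9325, hence k = 1/CV² = 1.15.
Then β = k/mean = 1.15/311 = 0.0037.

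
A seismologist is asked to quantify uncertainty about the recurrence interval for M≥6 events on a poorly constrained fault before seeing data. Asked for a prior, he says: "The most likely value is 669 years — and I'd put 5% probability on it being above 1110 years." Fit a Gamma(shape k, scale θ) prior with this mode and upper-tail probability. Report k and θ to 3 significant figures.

k ≈ 11.9, θ ≈ 61.4

Gamma(k,θ) with k>1 has mode (k−1)θ, so θ = 669/(k−1).
Need P(X < 1110) = 0.95 with θ tied to k this way. Start at k = 2, θ = 669: P(X<1110) ≈ 0.494.
Too low — raise k to concentrate. Iterating converges to k ≈ 11.9.
Then θ = 669/(11.9−1) ≈ 61.4.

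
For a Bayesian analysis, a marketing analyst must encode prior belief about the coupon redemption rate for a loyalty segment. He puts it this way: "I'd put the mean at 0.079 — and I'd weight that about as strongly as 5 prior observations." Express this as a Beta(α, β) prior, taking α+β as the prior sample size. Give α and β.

α = 0.395, β = 4.605

Under the effective-sample-size interpretation, Beta(α, β) has prior mean α/(α+β) and prior sample size α+β.
So α+β = 5 and α/(α+β) = 0.079, giving α = 0.079·5 = 0.395 and β = 5 − 0.395 = 4.605.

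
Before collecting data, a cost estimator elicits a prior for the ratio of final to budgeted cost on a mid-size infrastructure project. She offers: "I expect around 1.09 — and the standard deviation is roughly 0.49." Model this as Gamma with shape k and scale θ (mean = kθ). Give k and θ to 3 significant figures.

For Gamma(k, scale θ): mean = kθ, variance = kθ², so CV = 1/√k.
CV = SD/mean = 0.49/1.09 = 0.4495, hence k = 1/CV² = 4.95.
Then θ = mean/k = 1.09/4.95 = 0.22.

k ≈ 4.95, θ ≈ 0.22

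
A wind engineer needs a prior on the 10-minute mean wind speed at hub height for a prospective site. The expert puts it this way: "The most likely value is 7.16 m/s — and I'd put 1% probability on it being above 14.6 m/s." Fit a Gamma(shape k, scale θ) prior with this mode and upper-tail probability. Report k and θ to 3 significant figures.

k ≈ 10.6, θ ≈ 0.743

Gamma(k,θ) with k>1 has mode (k−1)θ, so θ = 7.16/(k−1).
Need P(X < 14.6) = 0.99 with θ tied to k this way. Start at k = 2, θ = 7.16: P(X<14.6) ≈ 0.604.
Too low — raise k to concentrate. Iterating converges to k ≈ 10.6.
Then θ = 7.16/(10.6−1) ≈ 0.743.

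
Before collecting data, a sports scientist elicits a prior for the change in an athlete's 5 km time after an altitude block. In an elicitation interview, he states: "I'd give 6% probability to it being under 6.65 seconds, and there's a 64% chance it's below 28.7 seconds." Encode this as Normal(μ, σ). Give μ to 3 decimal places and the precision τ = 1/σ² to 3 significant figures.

μ = 24.569, τ = 0.00753

The p-quantile of Normal(μ,σ) is μ + z_p·σ, with z_{0.06} = -1.555 and z_{0.64} = 0.3585.
Eliminate σ: μ = (z₂·x₁ − z₁·x₂)/(z₂ − z₁) = (0.3585·6.65 − (-1.555)·28.7)/1.913 = 24.569.
Then σ = (x₂ − x₁)/(z₂ − z₁) = (28.7 − 6.65)/1.913 = 11.525.
Precision τ = 1/σ² = 1/11.52² = 0.00753.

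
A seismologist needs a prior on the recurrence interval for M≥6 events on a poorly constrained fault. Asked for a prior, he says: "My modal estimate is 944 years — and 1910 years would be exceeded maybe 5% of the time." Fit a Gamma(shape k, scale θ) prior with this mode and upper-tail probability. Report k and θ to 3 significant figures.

Gamma(k,θ) with k>1 has mode (k−1)θ, so θ = 944/(k−1).
Need P(X < 1910) = 0.95 with θ tied to k this way. Start at k = 2, θ = 944: P(X<1910) ≈ 0.600.
Too low — raise k to concentrate. Iterating converges to k ≈ 6.58.
Then θ = 944/(6.58−1) ≈ 169.

k ≈ 6.58, θ ≈ 169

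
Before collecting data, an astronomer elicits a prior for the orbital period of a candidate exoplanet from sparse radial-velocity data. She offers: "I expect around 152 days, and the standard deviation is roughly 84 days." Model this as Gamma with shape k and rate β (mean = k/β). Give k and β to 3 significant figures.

k ≈ 3.27, β ≈ 0.0215

For Gamma(k, rate β): mean = k/β, variance = k/β², so CV = 1/√k.
CV = SD/mean = 84/152 = 0.5526, hence k = 1/CV² = 3.27.
Then β = k/mean = 3.27/152 = 0.0215.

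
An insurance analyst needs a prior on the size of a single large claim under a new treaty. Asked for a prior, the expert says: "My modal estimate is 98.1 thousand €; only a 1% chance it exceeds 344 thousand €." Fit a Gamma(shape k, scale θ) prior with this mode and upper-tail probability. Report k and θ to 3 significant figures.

Gamma(k,θ) with k>1 has mode (k−1)θ, so θ = 98.1/(k−1).
Need P(X < 344) = 0.99 with θ tied to k this way. Start at k = 2, θ = 98.1: P(X<344) ≈ 0.865.
Too low — raise k to concentrate. Iterating converges to k ≈ 3.75.
Then θ = 98.1/(3.75−1) ≈ 35.7.

k ≈ 3.75, θ ≈ 35.7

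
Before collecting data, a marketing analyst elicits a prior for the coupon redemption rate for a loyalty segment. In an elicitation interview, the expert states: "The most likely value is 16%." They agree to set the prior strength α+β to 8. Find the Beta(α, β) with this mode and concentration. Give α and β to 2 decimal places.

For α,β > 1 the Beta mode is (α−1)/(α+β−2). With α+β = 8, the mode is (α−1)/6.
Set (α−1)/6 = 0.16 → α = 1 + 0.16·6 = 1.96.
β = 8 − α = 6.04.

α = 1.96, β = 6.04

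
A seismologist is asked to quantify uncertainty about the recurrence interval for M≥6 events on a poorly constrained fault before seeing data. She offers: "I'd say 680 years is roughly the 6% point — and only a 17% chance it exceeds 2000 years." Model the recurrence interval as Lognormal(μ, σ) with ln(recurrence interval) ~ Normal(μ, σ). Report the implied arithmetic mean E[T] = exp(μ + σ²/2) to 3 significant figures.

E[T] ≈ 1460 years

If T ~ Lognormal(μ,σ) then ln T ~ Normal(μ,σ), so the p-quantile of ln T is μ + z_p·σ.
ln(680) = 6.522 and ln(2000) = 7.601; z_{0.06} = -1.555, z_{0.83} = 0.9542.
σ = (7.601 − 6.522)/(0.9542 − (-1.555)) = 0.430.
μ = 6.522 − (-1.555)·0.430 = 7.191.
E[T] = exp(μ + σ²/2) = exp(7.191 + 0.0924) = 1460 years.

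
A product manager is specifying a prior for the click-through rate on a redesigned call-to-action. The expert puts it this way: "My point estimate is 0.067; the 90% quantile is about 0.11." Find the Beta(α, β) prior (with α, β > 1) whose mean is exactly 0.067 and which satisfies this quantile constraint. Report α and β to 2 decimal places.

α ≈ 4.05, β ≈ 56.41

With mean 0.067 fixed, write α = 0.067s, β = 0.933s where s = α+β.
Need P(θ < 0.11) = 0.9 under Beta(0.067s, 0.933s). Normal approximation: (q−m)/√(m(1−m)/s) ≈ z_{0.9} = 1.28, so s ≈ 0.067·0.933·(1.28)²/(0.11−0.067)² = 55.5.
At s = 55.5: P(θ<0.11) ≈ 0.893. Adjusting to match 0.9 gives s ≈ 60.47.
So α = 0.067·60.47 ≈ 4.05, β = 0.933·60.47 ≈ 56.41.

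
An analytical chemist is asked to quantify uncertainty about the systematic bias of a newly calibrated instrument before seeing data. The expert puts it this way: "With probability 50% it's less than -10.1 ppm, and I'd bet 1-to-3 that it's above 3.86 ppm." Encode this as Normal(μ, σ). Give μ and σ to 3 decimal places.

For Normal(μ,σ), the p-quantile is μ + z_p·σ. Here z_{0.5} = 0, z_{0.75} = 0.6745.
So -10.1 = μ + 0σ and 3.86 = μ + 0.6745σ.
Subtracting: σ = (3.86 − -10.1)/(0.6745 − (0)) = 20.697.
Then μ = -10.1 − (0)·20.697 = -10.100.

μ = -10.100, σ = 20.697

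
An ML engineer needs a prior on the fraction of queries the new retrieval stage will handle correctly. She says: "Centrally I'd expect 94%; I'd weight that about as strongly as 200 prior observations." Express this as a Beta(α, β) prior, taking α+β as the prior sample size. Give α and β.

α = 188, β = 12

Under the effective-sample-size interpretation, Beta(α, β) has prior mean α/(α+β) and prior sample size α+β.
So α+β = 200 and α/(α+β) = 0.94, giving α = 0.94·200 = 188 and β = 200 − 188 = 12.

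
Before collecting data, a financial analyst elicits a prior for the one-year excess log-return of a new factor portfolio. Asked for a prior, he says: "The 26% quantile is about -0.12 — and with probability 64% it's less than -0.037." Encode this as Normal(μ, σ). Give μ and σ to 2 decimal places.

For Normal(μ,σ), the p-quantile is μ + z_p·σ. Here z_{0.26} = -0.6433, z_{0.64} = 0.3585.
So -0.12 = μ − 0.6433σ and -0.037 = μ + 0.3585σ.
Subtracting: σ = (-0.037 − -0.12)/(0.3585 − (-0.6433)) = 0.08.
Then μ = -0.12 − (-0.6433)·0.08 = -0.07.

μ = -0.07, σ = 0.08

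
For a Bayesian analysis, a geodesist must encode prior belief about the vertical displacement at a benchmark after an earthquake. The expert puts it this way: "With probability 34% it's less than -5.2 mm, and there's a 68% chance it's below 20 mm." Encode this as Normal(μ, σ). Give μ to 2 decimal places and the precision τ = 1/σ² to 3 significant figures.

For Normal(μ,σ), the p-quantile is μ + z_p·σ. Here z_{0.34} = -0.4125, z_{0.68} = 0.4677.
So -5.2 = μ − 0.4125σ and 20 = μ + 0.4677σ.
Subtracting: σ = (20 − -5.2)/(0.4677 − (-0.4125)) = 28.63.
Then μ = -5.2 − (-0.4125)·28.63 = 6.61.
Precision τ = 1/σ² = 1/28.63² = 0.00122.

μ = 6.61, τ = 0.00122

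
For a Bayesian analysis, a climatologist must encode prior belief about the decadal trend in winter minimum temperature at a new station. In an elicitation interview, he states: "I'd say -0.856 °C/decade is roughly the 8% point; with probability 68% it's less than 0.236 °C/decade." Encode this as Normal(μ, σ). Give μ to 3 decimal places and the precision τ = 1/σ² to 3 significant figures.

For Normal(μ,σ), the p-quantile is μ + z_p·σ. Here z_{0.08} = -1.405, z_{0.68} = 0.4677.
So -0.856 = μ − 1.405σ and 0.236 = μ + 0.4677σ.
Subtracting: σ = (0.236 − -0.856)/(0.4677 − (-1.405)) = 0.583.
Then μ = -0.856 − (-1.405)·0.583 = -0.037.
Precision τ = 1/σ² = 1/0.5831² = 2.94.

μ = -0.037, τ = 2.94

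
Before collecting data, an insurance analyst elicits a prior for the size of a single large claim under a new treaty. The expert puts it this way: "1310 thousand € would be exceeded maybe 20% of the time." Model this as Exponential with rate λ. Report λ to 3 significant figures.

P(T > 1310.0) = e^(−λ·1310.0) = 0.2, so λ = −ln(0.2)/1310.0 = 0.00123.

λ ≈ 0.00123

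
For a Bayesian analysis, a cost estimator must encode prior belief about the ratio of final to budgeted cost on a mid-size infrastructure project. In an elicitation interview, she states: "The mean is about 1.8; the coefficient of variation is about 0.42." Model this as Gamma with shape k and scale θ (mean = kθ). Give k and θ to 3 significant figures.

k ≈ 5.67, θ ≈ 0.318

For Gamma(k, scale θ): mean = kθ, variance = kθ², so CV = 1/√k.
CV = 0.42, hence k = 1/CV² = 5.67.
Then θ = mean/k = 1.8/5.67 = 0.318.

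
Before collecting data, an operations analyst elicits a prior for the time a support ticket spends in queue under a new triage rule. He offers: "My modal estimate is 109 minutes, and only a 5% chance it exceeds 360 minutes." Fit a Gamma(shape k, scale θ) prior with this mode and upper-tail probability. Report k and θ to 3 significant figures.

k ≈ 2.83, θ ≈ 59.6

Gamma(k,θ) with k>1 has mode (k−1)θ, so θ = 109/(k−1).
Need P(X < 360) = 0.95 with θ tied to k this way. Start at k = 2, θ = 109: P(X<360) ≈ 0.842.
Too low — raise k to concentrate. Iterating converges to k ≈ 2.83.
Then θ = 109/(2.83−1) ≈ 59.6.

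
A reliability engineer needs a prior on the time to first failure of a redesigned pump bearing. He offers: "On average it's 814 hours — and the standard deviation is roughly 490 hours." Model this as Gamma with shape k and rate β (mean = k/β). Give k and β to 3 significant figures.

For Gamma(k, rate β): mean = k/β, variance = k/β², so CV = 1/√k.
CV = SD/mean = 490/814 = 0.602, hence k = 1/CV² = 2.76.
Then β = k/mean = 2.76/814 = 0.00339.

k ≈ 2.76, β ≈ 0.00339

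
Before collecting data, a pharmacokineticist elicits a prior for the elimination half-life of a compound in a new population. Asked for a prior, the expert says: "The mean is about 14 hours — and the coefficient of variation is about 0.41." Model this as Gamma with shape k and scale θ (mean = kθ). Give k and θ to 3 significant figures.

k ≈ 5.95, θ ≈ 2.35

For Gamma(k, scale θ): mean = kθ, variance = kθ², so CV = 1/√k.
CV = 0.41, hence k = 1/CV² = 5.95.
Then θ = mean/k = 14/5.95 = 2.35.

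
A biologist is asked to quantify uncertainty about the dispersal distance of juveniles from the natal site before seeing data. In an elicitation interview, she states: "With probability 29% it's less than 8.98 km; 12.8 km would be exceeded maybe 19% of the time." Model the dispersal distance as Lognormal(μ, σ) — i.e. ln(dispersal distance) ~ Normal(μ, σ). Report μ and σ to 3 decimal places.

If T ~ Lognormal(μ,σ) then ln T ~ Normal(μ,σ), so the p-quantile of ln T is μ + z_p·σ.
ln(8.98) = 2.195 and ln(12.8) = 2.549; z_{0.29} = -0.5534, z_{0.81} = 0.8779.
σ = (2.549 − 2.195)/(0.8779 − (-0.5534)) = 0.248.
μ = 2.195 − (-0.5534)·0.248 = 2.332.

μ ≈ 2.332, σ ≈ 0.248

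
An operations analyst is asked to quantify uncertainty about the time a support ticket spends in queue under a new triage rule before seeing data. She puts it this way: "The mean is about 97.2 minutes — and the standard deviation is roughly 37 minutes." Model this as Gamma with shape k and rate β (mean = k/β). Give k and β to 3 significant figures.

k ≈ 6.9, β ≈ 0.071

For Gamma(k, rate β): mean = k/β, variance = k/β², so CV = 1/√k.
CV = SD/mean = 37/97.2 = 0.3807, hence k = 1/CV² = 6.9.
Then β = k/mean = 6.9/97.2 = 0.071.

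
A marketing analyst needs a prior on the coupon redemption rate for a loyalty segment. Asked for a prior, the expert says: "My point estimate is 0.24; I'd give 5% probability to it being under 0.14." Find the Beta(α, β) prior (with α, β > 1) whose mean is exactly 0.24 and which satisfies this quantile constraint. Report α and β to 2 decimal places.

With mean 0.24 fixed, write α = 0.24s, β = 0.76s where s = α+β.
Need P(θ < 0.14) = 0.05 under Beta(0.24s, 0.76s). Normal approximation: (q−m)/√(m(1−m)/s) ≈ z_{0.05} = -1.64, so s ≈ 0.24·0.76·(-1.64)²/(0.14−0.24)² = 49.3.
At s = 49.3: P(θ<0.14) ≈ 0.036. Adjusting to match 0.05 gives s ≈ 41.75.
So α = 0.24·41.75 ≈ 10.02, β = 0.76·41.75 ≈ 31.73.

α ≈ 10.02, β ≈ 31.73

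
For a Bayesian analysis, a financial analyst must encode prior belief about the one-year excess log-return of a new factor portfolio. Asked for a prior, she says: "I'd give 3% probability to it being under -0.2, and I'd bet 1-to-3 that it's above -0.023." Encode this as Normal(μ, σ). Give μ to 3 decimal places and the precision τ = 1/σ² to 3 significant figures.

μ = -0.070, τ = 208

For Normal(μ,σ), the p-quantile is μ + z_p·σ. Here z_{0.03} = -1.881, z_{0.75} = 0.6745.
So -0.2 = μ − 1.881σ and -0.023 = μ + 0.6745σ.
Subtracting: σ = (-0.023 − -0.2)/(0.6745 − (-1.881)) = 0.069.
Then μ = -0.2 − (-1.881)·0.069 = -0.070.
Precision τ = 1/σ² = 1/0.06927² = 208.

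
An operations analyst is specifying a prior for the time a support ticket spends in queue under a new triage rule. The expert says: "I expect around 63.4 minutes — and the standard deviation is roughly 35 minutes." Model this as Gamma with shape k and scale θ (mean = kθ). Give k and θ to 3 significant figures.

k ≈ 3.28, θ ≈ 19.3

For Gamma(k, scale θ): mean = kθ, variance = kθ², so CV = 1/√k.
CV = SD/mean = 35/63.4 = 0.5521, hence k = 1/CV² = 3.28.
Then θ = mean/k = 63.4/3.28 = 19.3.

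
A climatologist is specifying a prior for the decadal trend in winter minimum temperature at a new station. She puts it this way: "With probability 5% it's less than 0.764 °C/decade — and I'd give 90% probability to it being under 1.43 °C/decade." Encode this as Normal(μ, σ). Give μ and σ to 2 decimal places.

μ = 1.14, σ = 0.23

The p-quantile of Normal(μ,σ) is μ + z_p·σ, with z_{0.05} = -1.645 and z_{0.9} = 1.282.
Eliminate σ: μ = (z₂·x₁ − z₁·x₂)/(z₂ − z₁) = (1.282·0.764 − (-1.645)·1.43)/2.926 = 1.14.
Then σ = (x₂ − x₁)/(z₂ − z₁) = (1.43 − 0.764)/2.926 = 0.23.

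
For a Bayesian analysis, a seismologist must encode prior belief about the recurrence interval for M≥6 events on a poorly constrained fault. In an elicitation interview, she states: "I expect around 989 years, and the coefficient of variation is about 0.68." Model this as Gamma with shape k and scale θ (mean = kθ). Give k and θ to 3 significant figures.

For Gamma(k, scale θ): mean = kθ, variance = kθ², so CV = 1/√k.
CV = 0.68, hence k = 1/CV² = 2.16.
Then θ = mean/k = 989/2.16 = 457.

k ≈ 2.16, θ ≈ 457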